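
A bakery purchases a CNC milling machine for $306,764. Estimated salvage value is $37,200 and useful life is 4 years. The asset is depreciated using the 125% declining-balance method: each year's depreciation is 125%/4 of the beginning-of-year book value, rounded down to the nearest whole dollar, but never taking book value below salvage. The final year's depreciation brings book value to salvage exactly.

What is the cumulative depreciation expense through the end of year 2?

Depreciable base = $306,764 − $37,200 = $269,564.
Year 1: ⌊$306,764 × 125%/4⌋ = $95,863. Book value $210,901.
Year 2: ⌊$210,901 × 125%/4⌋ = $65,906. Book value $144,995.
Accumulated through year 2 = $306,764 − $144,995 = $161,769.

$161,769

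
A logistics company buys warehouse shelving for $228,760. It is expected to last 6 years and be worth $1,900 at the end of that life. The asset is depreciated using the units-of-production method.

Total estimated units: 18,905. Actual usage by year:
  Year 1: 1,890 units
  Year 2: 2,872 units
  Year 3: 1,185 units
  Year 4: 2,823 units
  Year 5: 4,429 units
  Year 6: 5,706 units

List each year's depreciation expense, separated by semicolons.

$22,680; $34,464; $14,220; $33,876; $53,148; $68,472

Depreciable base = $228,760 − $1,900 = $226,860.
Rate = $226,860 / 18,905 units = $12 per unit.
Year 1: 1,890 × $12 = $22,680. Book value $206,080.
Year 2: 2,872 × $12 = $34,464. Book value $171,616.
Year 3: 1,185 × $12 = $14,220. Book value $157,396.
Year 4: 2,823 × $12 = $33,876. Book value $123,520.
Year 5: 4,429 × $12 = $53,148. Book value $70,372.
Year 6: 5,706 × $12 = $68,472. Book value $1,900.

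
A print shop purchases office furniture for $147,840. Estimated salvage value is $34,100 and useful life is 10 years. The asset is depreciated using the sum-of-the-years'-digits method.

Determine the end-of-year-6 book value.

Depreciable base = $147,840 − $34,100 = $113,740.
Sum of the years' digits = 10+9+8+7+6+5+4+3+2+1 = 55.
Year 1: $113,740 × 10/55 = $20,680. Book value $127,160.
Year 2: $113,740 × 9/55 = $18,612. Book value $108,548.
Year 3: $113,740 × 8/55 = $16,544. Book value $92,004.
Year 4: $113,740 × 7/55 = $14,476. Book value $77,528.
Year 5: $113,740 × 6/55 = $12,408. Book value $65,120.
Year 6: $113,740 × 5/55 = $10,340. Book value $54,780.

$54,780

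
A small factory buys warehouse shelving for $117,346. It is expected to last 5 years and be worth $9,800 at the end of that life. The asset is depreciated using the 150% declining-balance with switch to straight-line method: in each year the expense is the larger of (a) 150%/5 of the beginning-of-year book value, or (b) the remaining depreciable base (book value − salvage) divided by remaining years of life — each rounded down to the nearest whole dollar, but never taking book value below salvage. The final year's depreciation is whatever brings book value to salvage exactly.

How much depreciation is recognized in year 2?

$24,642

Depreciable base = $117,346 − $9,800 = $107,546.
Year 1: DB = ⌊$117,346 × 150%/5⌋ = $35,203; SL = ⌊$107,546/5⌋ = $21,509 → take DB $35,203. Book value $82,143.
Year 2: DB = ⌊$82,143 × 150%/5⌋ = $24,642; SL = ⌊$72,343/4⌋ = $18,085 → take DB $24,642. Book value $57,501.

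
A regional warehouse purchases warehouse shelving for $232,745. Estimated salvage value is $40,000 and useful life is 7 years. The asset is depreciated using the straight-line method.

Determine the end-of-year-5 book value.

Depreciable base = $232,745 − $40,000 = $192,745.
Annual expense = $192,745 / 7 = $27,535.
End of year 1: book value $205,210.
End of year 2: book value $177,675.
End of year 3: book value $150,140.
End of year 4: book value $122,605.
End of year 5: book value $95,070.

$95,070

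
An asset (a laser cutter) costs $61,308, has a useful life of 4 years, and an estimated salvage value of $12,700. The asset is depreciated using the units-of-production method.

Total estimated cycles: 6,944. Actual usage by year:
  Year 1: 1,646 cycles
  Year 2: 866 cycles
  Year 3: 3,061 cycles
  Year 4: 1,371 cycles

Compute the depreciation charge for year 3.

Depreciable base = $61,308 − $12,700 = $48,608.
Rate = $48,608 / 6,944 cycles = $7 per cycle.
Year 1: 1,646 × $7 = $11,522. Book value $49,786.
Year 2: 866 × $7 = $6,062. Book value $43,724.
Year 3: 3,061 × $7 = $21,427. Book value $22,297.

$21,427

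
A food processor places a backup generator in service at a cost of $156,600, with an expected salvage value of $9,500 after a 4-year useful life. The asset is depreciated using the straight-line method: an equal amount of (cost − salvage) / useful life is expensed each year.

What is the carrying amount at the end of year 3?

$46,275

Depreciable base = $156,600 − $9,500 = $147,100.
Annual expense = $147,100 / 4 = $36,775.
End of year 1: book value $119,825.
End of year 2: book value $83,050.
End of year 3: book value $46,275.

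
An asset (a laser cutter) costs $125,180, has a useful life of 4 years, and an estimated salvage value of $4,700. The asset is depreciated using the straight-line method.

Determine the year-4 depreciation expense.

Depreciable base = $125,180 − $4,700 = $120,480.
Annual expense = $120,480 / 4 = $30,120.

$30,120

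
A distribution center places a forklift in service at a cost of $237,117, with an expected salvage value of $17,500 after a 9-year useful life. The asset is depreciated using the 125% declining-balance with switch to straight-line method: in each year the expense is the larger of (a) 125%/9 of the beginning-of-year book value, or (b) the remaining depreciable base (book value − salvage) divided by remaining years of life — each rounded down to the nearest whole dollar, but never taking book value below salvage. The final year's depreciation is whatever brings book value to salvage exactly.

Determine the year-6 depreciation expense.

$22,318

Depreciable base = $237,117 − $17,500 = $219,617.
Year 1: DB = ⌊$237,117 × 125%/9⌋ = $32,932; SL = ⌊$219,617/9⌋ = $24,401 → take DB $32,932. Book value $204,185.
Year 2: DB = ⌊$204,185 × 125%/9⌋ = $28,359; SL = ⌊$186,685/8⌋ = $23,335 → take DB $28,359. Book value $175,826.
Year 3: DB = ⌊$175,826 × 125%/9⌋ = $24,420; SL = ⌊$158,326/7⌋ = $22,618 → take DB $24,420. Book value $151,406.
Year 4: DB = ⌊$151,406 × 125%/9⌋ = $21,028; SL = ⌊$133,906/6⌋ = $22,317 → take SL $22,317. Book value $129,089.
Year 5: DB = ⌊$129,089 × 125%/9⌋ = $17,929; SL = ⌊$111,589/5⌋ = $22,317 → take SL $22,317. Book value $106,772.
Year 6: DB = ⌊$106,772 × 125%/9⌋ = $14,829; SL = ⌊$89,272/4⌋ = $22,318 → take SL $22,318. Book value $84,454.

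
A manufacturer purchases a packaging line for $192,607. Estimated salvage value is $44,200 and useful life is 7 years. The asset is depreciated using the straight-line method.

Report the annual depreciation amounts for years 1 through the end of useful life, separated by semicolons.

Depreciable base = $192,607 − $44,200 = $148,407.
Annual expense = $148,407 / 7 = $21,201.
End of year 1: book value $171,406.
End of year 2: book value $150,205.
End of year 3: book value $129,004.
End of year 4: book value $107,803.
End of year 5: book value $86,602.
End of year 6: book value $65,401.
End of year 7: book value $44,200.

$21,201; $21,201; $21,201; $21,201; $21,201; $21,201; $21,201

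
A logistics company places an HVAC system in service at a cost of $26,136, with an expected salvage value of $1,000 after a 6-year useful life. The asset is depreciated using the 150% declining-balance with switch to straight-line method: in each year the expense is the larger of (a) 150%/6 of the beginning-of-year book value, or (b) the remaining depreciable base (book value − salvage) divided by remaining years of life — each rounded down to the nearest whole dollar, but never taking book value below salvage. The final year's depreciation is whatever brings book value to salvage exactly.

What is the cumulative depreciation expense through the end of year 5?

Depreciable base = $26,136 − $1,000 = $25,136.
Year 1: DB = ⌊$26,136 × 150%/6⌋ = $6,534; SL = ⌊$25,136/6⌋ = $4,189 → take DB $6,534. Book value $19,602.
Year 2: DB = ⌊$19,602 × 150%/6⌋ = $4,900; SL = ⌊$18,602/5⌋ = $3,720 → take DB $4,900. Book value $14,702.
Year 3: DB = ⌊$14,702 × 150%/6⌋ = $3,675; SL = ⌊$13,702/4⌋ = $3,425 → take DB $3,675. Book value $11,027.
Year 4: DB = ⌊$11,027 × 150%/6⌋ = $2,756; SL = ⌊$10,027/3⌋ = $3,342 → take SL $3,342. Book value $7,685.
Year 5: DB = ⌊$7,685 × 150%/6⌋ = $1,921; SL = ⌊$6,685/2⌋ = $3,342 → take SL $3,342. Book value $4,343.
Accumulated through year 5 = $26,136 − $4,343 = $21,793.

$21,793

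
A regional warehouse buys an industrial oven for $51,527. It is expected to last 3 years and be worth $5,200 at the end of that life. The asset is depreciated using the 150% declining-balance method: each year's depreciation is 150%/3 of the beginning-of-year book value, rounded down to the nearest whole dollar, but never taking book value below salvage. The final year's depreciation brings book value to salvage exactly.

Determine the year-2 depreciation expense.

$12,882

Depreciable base = $51,527 − $5,200 = $46,327.
Year 1: ⌊$51,527 × 150%/3⌋ = $25,763. Book value $25,764.
Year 2: ⌊$25,764 × 150%/3⌋ = $12,882. Book value $12,882.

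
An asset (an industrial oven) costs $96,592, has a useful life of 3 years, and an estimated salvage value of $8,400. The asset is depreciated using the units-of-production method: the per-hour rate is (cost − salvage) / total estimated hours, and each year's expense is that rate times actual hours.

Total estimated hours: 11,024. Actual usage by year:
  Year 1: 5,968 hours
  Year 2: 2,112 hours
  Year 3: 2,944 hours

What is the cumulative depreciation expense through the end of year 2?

$64,640

Depreciable base = $96,592 − $8,400 = $88,192.
Rate = $88,192 / 11,024 hours = $8 per hour.
Year 1: 5,968 × $8 = $47,744. Book value $48,848.
Year 2: 2,112 × $8 = $16,896. Book value $31,952.
Accumulated through year 2 = $96,592 − $31,952 = $64,640.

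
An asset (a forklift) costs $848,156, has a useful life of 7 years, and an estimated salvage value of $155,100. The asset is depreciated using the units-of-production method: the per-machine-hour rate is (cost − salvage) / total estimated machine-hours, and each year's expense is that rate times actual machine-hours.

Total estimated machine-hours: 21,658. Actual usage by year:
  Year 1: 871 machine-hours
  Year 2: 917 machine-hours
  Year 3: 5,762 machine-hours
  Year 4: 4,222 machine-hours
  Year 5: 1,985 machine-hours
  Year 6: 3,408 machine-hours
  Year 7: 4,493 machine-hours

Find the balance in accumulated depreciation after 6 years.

$549,280

Depreciable base = $848,156 − $155,100 = $693,056.
Rate = $693,056 / 21,658 machine-hours = $32 per machine-hour.
Year 1: 871 × $32 = $27,872. Book value $820,284.
Year 2: 917 × $32 = $29,344. Book value $790,940.
Year 3: 5,762 × $32 = $184,384. Book value $606,556.
Year 4: 4,222 × $32 = $135,104. Book value $471,452.
Year 5: 1,985 × $32 = $63,520. Book value $407,932.
Year 6: 3,408 × $32 = $109,056. Book value $298,876.
Accumulated through year 6 = $848,156 − $298,876 = $549,280.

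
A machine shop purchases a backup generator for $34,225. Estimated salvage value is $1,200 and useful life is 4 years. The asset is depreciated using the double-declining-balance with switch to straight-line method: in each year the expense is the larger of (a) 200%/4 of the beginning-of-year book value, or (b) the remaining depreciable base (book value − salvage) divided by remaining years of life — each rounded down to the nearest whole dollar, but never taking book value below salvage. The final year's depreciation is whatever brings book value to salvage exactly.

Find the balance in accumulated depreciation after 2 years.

Depreciable base = $34,225 − $1,200 = $33,025.
Year 1: DB = ⌊$34,225 × 200%/4⌋ = $17,112; SL = ⌊$33,025/4⌋ = $8,256 → take DB $17,112. Book value $17,113.
Year 2: DB = ⌊$17,113 × 200%/4⌋ = $8,556; SL = ⌊$15,913/3⌋ = $5,304 → take DB $8,556. Book value $8,557.
Accumulated through year 2 = $34,225 − $8,557 = $25,668.

$25,668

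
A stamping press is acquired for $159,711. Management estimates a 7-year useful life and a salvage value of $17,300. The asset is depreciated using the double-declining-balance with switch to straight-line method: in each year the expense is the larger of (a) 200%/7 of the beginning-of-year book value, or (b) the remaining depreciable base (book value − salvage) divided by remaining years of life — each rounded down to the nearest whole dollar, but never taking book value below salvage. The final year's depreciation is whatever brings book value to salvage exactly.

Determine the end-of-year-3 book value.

Depreciable base = $159,711 − $17,300 = $142,411.
Year 1: DB = ⌊$159,711 × 200%/7⌋ = $45,631; SL = ⌊$142,411/7⌋ = $20,344 → take DB $45,631. Book value $114,080.
Year 2: DB = ⌊$114,080 × 200%/7⌋ = $32,594; SL = ⌊$96,780/6⌋ = $16,130 → take DB $32,594. Book value $81,486.
Year 3: DB = ⌊$81,486 × 200%/7⌋ = $23,281; SL = ⌊$64,186/5⌋ = $12,837 → take DB $23,281. Book value $58,205.

$58,205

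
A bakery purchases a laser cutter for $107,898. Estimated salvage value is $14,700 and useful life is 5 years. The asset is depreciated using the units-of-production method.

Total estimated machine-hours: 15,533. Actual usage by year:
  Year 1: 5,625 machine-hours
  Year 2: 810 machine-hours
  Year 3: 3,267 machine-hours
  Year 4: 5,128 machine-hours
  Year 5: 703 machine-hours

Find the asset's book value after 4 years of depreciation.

Depreciable base = $107,898 − $14,700 = $93,198.
Rate = $93,198 / 15,533 machine-hours = $6 per machine-hour.
Year 1: 5,625 × $6 = $33,750. Book value $74,148.
Year 2: 810 × $6 = $4,860. Book value $69,288.
Year 3: 3,267 × $6 = $19,602. Book value $49,686.
Year 4: 5,128 × $6 = $30,768. Book value $18,918.

$18,918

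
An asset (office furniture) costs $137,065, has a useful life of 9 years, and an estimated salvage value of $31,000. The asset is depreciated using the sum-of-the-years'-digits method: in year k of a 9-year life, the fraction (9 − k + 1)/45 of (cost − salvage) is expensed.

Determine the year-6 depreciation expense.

$9,428

Depreciable base = $137,065 − $31,000 = $106,065.
Sum of the years' digits = 9+8+7+6+5+4+3+2+1 = 45.
Year 1: $106,065 × 9/45 = $21,213. Book value $115,852.
Year 2: $106,065 × 8/45 = $18,856. Book value $96,996.
Year 3: $106,065 × 7/45 = $16,499. Book value $80,497.
Year 4: $106,065 × 6/45 = $14,142. Book value $66,355.
Year 5: $106,065 × 5/45 = $11,785. Book value $54,570.
Year 6: $106,065 × 4/45 = $9,428. Book value $45,142.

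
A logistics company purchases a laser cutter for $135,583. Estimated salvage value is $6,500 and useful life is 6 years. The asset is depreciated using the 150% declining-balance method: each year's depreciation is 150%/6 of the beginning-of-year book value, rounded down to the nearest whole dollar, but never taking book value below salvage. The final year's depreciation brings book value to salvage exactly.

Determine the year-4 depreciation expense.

$14,300

Depreciable base = $135,583 − $6,500 = $129,083.
Year 1: ⌊$135,583 × 150%/6⌋ = $33,895. Book value $101,688.
Year 2: ⌊$101,688 × 150%/6⌋ = $25,422. Book value $76,266.
Year 3: ⌊$76,266 × 150%/6⌋ = $19,066. Book value $57,200.
Year 4: ⌊$57,200 × 150%/6⌋ = $14,300. Book value $42,900.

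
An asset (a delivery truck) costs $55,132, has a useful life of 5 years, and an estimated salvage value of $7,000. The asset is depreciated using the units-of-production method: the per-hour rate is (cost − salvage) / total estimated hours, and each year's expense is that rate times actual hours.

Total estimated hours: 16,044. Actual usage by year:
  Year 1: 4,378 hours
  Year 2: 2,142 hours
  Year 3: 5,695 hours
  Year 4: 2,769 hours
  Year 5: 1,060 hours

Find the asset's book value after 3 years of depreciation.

$18,487

Depreciable base = $55,132 − $7,000 = $48,132.
Rate = $48,132 / 16,044 hours = $3 per hour.
Year 1: 4,378 × $3 = $13,134. Book value $41,998.
Year 2: 2,142 × $3 = $6,426. Book value $35,572.
Year 3: 5,695 × $3 = $17,085. Book value $18,487.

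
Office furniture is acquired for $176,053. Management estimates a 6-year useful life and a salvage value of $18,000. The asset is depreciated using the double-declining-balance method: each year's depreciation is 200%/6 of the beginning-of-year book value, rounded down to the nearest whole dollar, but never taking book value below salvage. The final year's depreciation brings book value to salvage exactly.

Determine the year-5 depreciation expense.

$11,592

Depreciable base = $176,053 − $18,000 = $158,053.
Year 1: ⌊$176,053 × 200%/6⌋ = $58,684. Book value $117,369.
Year 2: ⌊$117,369 × 200%/6⌋ = $39,123. Book value $78,246.
Year 3: ⌊$78,246 × 200%/6⌋ = $26,082. Book value $52,164.
Year 4: ⌊$52,164 × 200%/6⌋ = $17,388. Book value $34,776.
Year 5: ⌊$34,776 × 200%/6⌋ = $11,592. Book value $23,184.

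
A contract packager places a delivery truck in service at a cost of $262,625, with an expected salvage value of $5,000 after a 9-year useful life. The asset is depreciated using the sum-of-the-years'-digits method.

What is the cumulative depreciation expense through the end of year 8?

$251,900

Depreciable base = $262,625 − $5,000 = $257,625.
Sum of the years' digits = 9+8+7+6+5+4+3+2+1 = 45.
Year 1: $257,625 × 9/45 = $51,525. Book value $211,100.
Year 2: $257,625 × 8/45 = $45,800. Book value $165,300.
Year 3: $257,625 × 7/45 = $40,075. Book value $125,225.
Year 4: $257,625 × 6/45 = $34,350. Book value $90,875.
Year 5: $257,625 × 5/45 = $28,625. Book value $62,250.
Year 6: $257,625 × 4/45 = $22,900. Book value $39,350.
Year 7: $257,625 × 3/45 = $17,175. Book value $22,175.
Year 8: $257,625 × 2/45 = $11,450. Book value $10,725.
Accumulated through year 8 = $262,625 − $10,725 = $251,900.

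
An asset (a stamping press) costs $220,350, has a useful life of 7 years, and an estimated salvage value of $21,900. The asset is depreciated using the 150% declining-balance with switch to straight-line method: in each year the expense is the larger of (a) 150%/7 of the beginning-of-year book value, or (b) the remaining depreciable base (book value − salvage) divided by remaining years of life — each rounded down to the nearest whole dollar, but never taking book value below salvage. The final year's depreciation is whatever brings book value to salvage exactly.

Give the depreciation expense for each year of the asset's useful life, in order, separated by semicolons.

$47,217; $37,099; $29,150; $22,903; $20,693; $20,694; $20,694

Depreciable base = $220,350 − $21,900 = $198,450.
Year 1: DB = ⌊$220,350 × 150%/7⌋ = $47,217; SL = ⌊$198,450/7⌋ = $28,350 → take DB $47,217. Book value $173,133.
Year 2: DB = ⌊$173,133 × 150%/7⌋ = $37,099; SL = ⌊$151,233/6⌋ = $25,205 → take DB $37,099. Book value $136,034.
Year 3: DB = ⌊$136,034 × 150%/7⌋ = $29,150; SL = ⌊$114,134/5⌋ = $22,826 → take DB $29,150. Book value $106,884.
Year 4: DB = ⌊$106,884 × 150%/7⌋ = $22,903; SL = ⌊$84,984/4⌋ = $21,246 → take DB $22,903. Book value $83,981.
Year 5: DB = ⌊$83,981 × 150%/7⌋ = $17,995; SL = ⌊$62,081/3⌋ = $20,693 → take SL $20,693. Book value $63,288.
Year 6: DB = ⌊$63,288 × 150%/7⌋ = $13,561; SL = ⌊$41,388/2⌋ = $20,694 → take SL $20,694. Book value $42,594.
Year 7 (final): $42,594 − $21,900 = $20,694. Book value $21,900.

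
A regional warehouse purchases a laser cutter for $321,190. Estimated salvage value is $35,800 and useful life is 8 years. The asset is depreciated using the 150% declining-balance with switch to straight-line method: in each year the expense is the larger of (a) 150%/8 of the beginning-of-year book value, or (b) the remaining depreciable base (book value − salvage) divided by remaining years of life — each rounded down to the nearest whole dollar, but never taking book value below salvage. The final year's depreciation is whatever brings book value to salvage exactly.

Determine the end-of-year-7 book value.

$61,778

Depreciable base = $321,190 − $35,800 = $285,390.
Year 1: DB = ⌊$321,190 × 150%/8⌋ = $60,223; SL = ⌊$285,390/8⌋ = $35,673 → take DB $60,223. Book value $260,967.
Year 2: DB = ⌊$260,967 × 150%/8⌋ = $48,931; SL = ⌊$225,167/7⌋ = $32,166 → take DB $48,931. Book value $212,036.
Year 3: DB = ⌊$212,036 × 150%/8⌋ = $39,756; SL = ⌊$176,236/6⌋ = $29,372 → take DB $39,756. Book value $172,280.
Year 4: DB = ⌊$172,280 × 150%/8⌋ = $32,302; SL = ⌊$136,480/5⌋ = $27,296 → take DB $32,302. Book value $139,978.
Year 5: DB = ⌊$139,978 × 150%/8⌋ = $26,245; SL = ⌊$104,178/4⌋ = $26,044 → take DB $26,245. Book value $113,733.
Year 6: DB = ⌊$113,733 × 150%/8⌋ = $21,324; SL = ⌊$77,933/3⌋ = $25,977 → take SL $25,977. Book value $87,756.
Year 7: DB = ⌊$87,756 × 150%/8⌋ = $16,454; SL = ⌊$51,956/2⌋ = $25,978 → take SL $25,978. Book value $61,778.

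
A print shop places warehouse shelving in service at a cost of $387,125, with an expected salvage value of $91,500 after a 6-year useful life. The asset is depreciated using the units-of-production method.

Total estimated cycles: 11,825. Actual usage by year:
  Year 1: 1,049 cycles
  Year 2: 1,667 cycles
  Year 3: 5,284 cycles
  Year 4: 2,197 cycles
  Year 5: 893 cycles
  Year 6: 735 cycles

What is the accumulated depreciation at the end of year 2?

$67,900

Depreciable base = $387,125 − $91,500 = $295,625.
Rate = $295,625 / 11,825 cycles = $25 per cycle.
Year 1: 1,049 × $25 = $26,225. Book value $360,900.
Year 2: 1,667 × $25 = $41,675. Book value $319,225.
Accumulated through year 2 = $387,125 − $319,225 = $67,900.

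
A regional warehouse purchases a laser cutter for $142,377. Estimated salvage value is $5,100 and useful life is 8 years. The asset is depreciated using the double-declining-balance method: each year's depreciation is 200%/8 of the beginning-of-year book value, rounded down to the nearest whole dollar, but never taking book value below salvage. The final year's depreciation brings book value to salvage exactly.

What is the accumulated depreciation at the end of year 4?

Depreciable base = $142,377 − $5,100 = $137,277.
Year 1: ⌊$142,377 × 200%/8⌋ = $35,594. Book value $106,783.
Year 2: ⌊$106,783 × 200%/8⌋ = $26,695. Book value $80,088.
Year 3: ⌊$80,088 × 200%/8⌋ = $20,022. Book value $60,066.
Year 4: ⌊$60,066 × 200%/8⌋ = $15,016. Book value $45,050.
Accumulated through year 4 = $142,377 − $45,050 = $97,327.

$97,327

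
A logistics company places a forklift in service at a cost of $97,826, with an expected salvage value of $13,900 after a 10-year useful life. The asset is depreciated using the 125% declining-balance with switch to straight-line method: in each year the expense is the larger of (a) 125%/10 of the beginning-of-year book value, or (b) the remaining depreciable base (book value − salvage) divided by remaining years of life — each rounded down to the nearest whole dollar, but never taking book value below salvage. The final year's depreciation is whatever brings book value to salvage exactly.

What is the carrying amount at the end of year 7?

$35,623

Depreciable base = $97,826 − $13,900 = $83,926.
Year 1: DB = ⌊$97,826 × 125%/10⌋ = $12,228; SL = ⌊$83,926/10⌋ = $8,392 → take DB $12,228. Book value $85,598.
Year 2: DB = ⌊$85,598 × 125%/10⌋ = $10,699; SL = ⌊$71,698/9⌋ = $7,966 → take DB $10,699. Book value $74,899.
Year 3: DB = ⌊$74,899 × 125%/10⌋ = $9,362; SL = ⌊$60,999/8⌋ = $7,624 → take DB $9,362. Book value $65,537.
Year 4: DB = ⌊$65,537 × 125%/10⌋ = $8,192; SL = ⌊$51,637/7⌋ = $7,376 → take DB $8,192. Book value $57,345.
Year 5: DB = ⌊$57,345 × 125%/10⌋ = $7,168; SL = ⌊$43,445/6⌋ = $7,240 → take SL $7,240. Book value $50,105.
Year 6: DB = ⌊$50,105 × 125%/10⌋ = $6,263; SL = ⌊$36,205/5⌋ = $7,241 → take SL $7,241. Book value $42,864.
Year 7: DB = ⌊$42,864 × 125%/10⌋ = $5,358; SL = ⌊$28,964/4⌋ = $7,241 → take SL $7,241. Book value $35,623.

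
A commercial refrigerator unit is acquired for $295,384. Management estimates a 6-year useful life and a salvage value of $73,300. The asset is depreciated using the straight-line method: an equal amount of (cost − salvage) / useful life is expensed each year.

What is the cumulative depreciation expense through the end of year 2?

$74,028

Depreciable base = $295,384 − $73,300 = $222,084.
Annual expense = $222,084 / 6 = $37,014.
End of year 1: book value $258,370.
End of year 2: book value $221,356.
Accumulated through year 2 = $295,384 − $221,356 = $74,028.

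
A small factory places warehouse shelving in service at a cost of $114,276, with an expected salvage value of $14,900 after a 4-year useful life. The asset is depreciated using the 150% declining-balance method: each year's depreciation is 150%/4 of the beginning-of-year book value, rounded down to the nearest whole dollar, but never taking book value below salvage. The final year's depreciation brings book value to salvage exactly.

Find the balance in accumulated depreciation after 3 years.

$86,376

Depreciable base = $114,276 − $14,900 = $99,376.
Year 1: ⌊$114,276 × 150%/4⌋ = $42,853. Book value $71,423.
Year 2: ⌊$71,423 × 150%/4⌋ = $26,783. Book value $44,640.
Year 3: ⌊$44,640 × 150%/4⌋ = $16,740. Book value $27,900.
Accumulated through year 3 = $114,276 − $27,900 = $86,376.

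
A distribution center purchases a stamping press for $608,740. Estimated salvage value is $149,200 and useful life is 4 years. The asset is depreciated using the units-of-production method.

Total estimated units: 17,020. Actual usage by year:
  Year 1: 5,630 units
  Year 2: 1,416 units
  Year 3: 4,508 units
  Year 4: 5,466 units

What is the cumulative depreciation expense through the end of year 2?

$190,242

Depreciable base = $608,740 − $149,200 = $459,540.
Rate = $459,540 / 17,020 units = $27 per unit.
Year 1: 5,630 × $27 = $152,010. Book value $456,730.
Year 2: 1,416 × $27 = $38,232. Book value $418,498.
Accumulated through year 2 = $608,740 − $418,498 = $190,242.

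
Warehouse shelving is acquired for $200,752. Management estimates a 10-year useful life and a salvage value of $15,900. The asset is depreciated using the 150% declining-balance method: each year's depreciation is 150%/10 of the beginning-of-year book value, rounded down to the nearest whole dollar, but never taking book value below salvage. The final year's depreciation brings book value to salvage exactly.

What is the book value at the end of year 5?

Depreciable base = $200,752 − $15,900 = $184,852.
Year 1: ⌊$200,752 × 150%/10⌋ = $30,112. Book value $170,640.
Year 2: ⌊$170,640 × 150%/10⌋ = $25,596. Book value $145,044.
Year 3: ⌊$145,044 × 150%/10⌋ = $21,756. Book value $123,288.
Year 4: ⌊$123,288 × 150%/10⌋ = $18,493. Book value $104,795.
Year 5: ⌊$104,795 × 150%/10⌋ = $15,719. Book value $89,076.

$89,076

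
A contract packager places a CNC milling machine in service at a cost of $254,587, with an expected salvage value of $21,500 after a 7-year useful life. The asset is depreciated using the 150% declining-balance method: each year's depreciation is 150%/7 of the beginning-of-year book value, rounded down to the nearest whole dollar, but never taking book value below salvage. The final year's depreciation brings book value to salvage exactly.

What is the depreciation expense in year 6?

Depreciable base = $254,587 − $21,500 = $233,087.
Year 1: ⌊$254,587 × 150%/7⌋ = $54,554. Book value $200,033.
Year 2: ⌊$200,033 × 150%/7⌋ = $42,864. Book value $157,169.
Year 3: ⌊$157,169 × 150%/7⌋ = $33,679. Book value $123,490.
Year 4: ⌊$123,490 × 150%/7⌋ = $26,462. Book value $97,028.
Year 5: ⌊$97,028 × 150%/7⌋ = $20,791. Book value $76,237.
Year 6: ⌊$76,237 × 150%/7⌋ = $16,336. Book value $59,901.

$16,336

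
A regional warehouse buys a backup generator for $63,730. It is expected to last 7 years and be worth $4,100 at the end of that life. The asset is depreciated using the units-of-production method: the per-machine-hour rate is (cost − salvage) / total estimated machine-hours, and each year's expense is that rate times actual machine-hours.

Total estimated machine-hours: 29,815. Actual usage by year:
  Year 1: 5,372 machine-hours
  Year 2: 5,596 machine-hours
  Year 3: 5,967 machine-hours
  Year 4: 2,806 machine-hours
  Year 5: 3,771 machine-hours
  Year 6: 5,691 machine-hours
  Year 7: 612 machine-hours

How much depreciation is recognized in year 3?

$11,934

Depreciable base = $63,730 − $4,100 = $59,630.
Rate = $59,630 / 29,815 machine-hours = $2 per machine-hour.
Year 1: 5,372 × $2 = $10,744. Book value $52,986.
Year 2: 5,596 × $2 = $11,192. Book value $41,794.
Year 3: 5,967 × $2 = $11,934. Book value $29,860.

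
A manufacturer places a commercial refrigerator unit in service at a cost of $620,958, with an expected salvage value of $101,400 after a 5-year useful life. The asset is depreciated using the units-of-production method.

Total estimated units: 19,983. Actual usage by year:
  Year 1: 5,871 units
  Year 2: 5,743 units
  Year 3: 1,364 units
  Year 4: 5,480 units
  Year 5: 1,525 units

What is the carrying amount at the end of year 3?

Depreciable base = $620,958 − $101,400 = $519,558.
Rate = $519,558 / 19,983 units = $26 per unit.
Year 1: 5,871 × $26 = $152,646. Book value $468,312.
Year 2: 5,743 × $26 = $149,318. Book value $318,994.
Year 3: 1,364 × $26 = $35,464. Book value $283,530.

$283,530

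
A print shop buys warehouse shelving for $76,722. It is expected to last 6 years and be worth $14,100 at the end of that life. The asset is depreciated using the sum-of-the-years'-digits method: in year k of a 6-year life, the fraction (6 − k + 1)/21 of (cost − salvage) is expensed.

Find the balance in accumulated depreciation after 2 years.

Depreciable base = $76,722 − $14,100 = $62,622.
Sum of the years' digits = 6+5+4+3+2+1 = 21.
Year 1: $62,622 × 6/21 = $17,892. Book value $58,830.
Year 2: $62,622 × 5/21 = $14,910. Book value $43,920.
Accumulated through year 2 = $76,722 − $43,920 = $32,802.

$32,802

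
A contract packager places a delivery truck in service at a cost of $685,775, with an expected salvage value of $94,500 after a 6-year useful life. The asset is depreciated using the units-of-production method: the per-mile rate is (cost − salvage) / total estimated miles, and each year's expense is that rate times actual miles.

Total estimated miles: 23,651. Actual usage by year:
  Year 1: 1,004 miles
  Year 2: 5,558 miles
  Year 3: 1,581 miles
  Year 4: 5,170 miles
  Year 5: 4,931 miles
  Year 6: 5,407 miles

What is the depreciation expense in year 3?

$39,525

Depreciable base = $685,775 − $94,500 = $591,275.
Rate = $591,275 / 23,651 miles = $25 per mile.
Year 1: 1,004 × $25 = $25,100. Book value $660,675.
Year 2: 5,558 × $25 = $138,950. Book value $521,725.
Year 3: 1,581 × $25 = $39,525. Book value $482,200.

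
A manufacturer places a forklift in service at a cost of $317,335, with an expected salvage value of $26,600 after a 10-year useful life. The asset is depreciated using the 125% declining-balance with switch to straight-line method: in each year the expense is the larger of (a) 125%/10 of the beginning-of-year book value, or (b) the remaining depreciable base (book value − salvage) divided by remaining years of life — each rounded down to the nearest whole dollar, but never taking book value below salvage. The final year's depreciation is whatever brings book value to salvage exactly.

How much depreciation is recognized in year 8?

Depreciable base = $317,335 − $26,600 = $290,735.
Year 1: DB = ⌊$317,335 × 125%/10⌋ = $39,666; SL = ⌊$290,735/10⌋ = $29,073 → take DB $39,666. Book value $277,669.
Year 2: DB = ⌊$277,669 × 125%/10⌋ = $34,708; SL = ⌊$251,069/9⌋ = $27,896 → take DB $34,708. Book value $242,961.
Year 3: DB = ⌊$242,961 × 125%/10⌋ = $30,370; SL = ⌊$216,361/8⌋ = $27,045 → take DB $30,370. Book value $212,591.
Year 4: DB = ⌊$212,591 × 125%/10⌋ = $26,573; SL = ⌊$185,991/7⌋ = $26,570 → take DB $26,573. Book value $186,018.
Year 5: DB = ⌊$186,018 × 125%/10⌋ = $23,252; SL = ⌊$159,418/6⌋ = $26,569 → take SL $26,569. Book value $159,449.
Year 6: DB = ⌊$159,449 × 125%/10⌋ = $19,931; SL = ⌊$132,849/5⌋ = $26,569 → take SL $26,569. Book value $132,880.
Year 7: DB = ⌊$132,880 × 125%/10⌋ = $16,610; SL = ⌊$106,280/4⌋ = $26,570 → take SL $26,570. Book value $106,310.
Year 8: DB = ⌊$106,310 × 125%/10⌋ = $13,288; SL = ⌊$79,710/3⌋ = $26,570 → take SL $26,570. Book value $79,740.

$26,570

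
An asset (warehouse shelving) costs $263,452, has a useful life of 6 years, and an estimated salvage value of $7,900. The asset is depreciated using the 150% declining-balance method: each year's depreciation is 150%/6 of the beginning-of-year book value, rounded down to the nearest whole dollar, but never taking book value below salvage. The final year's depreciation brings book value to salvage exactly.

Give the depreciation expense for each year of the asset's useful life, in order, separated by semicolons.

Depreciable base = $263,452 − $7,900 = $255,552.
Year 1: ⌊$263,452 × 150%/6⌋ = $65,863. Book value $197,589.
Year 2: ⌊$197,589 × 150%/6⌋ = $49,397. Book value $148,192.
Year 3: ⌊$148,192 × 150%/6⌋ = $37,048. Book value $111,144.
Year 4: ⌊$111,144 × 150%/6⌋ = $27,786. Book value $83,358.
Year 5: ⌊$83,358 × 150%/6⌋ = $20,839. Book value $62,519.
Year 6 (final): $62,519 − $7,900 = $54,619. Book value $7,900.

$65,863; $49,397; $37,048; $27,786; $20,839; $54,619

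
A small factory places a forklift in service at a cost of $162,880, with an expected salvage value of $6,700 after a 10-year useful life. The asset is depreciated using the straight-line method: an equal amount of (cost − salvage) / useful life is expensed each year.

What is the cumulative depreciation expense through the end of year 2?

$31,236

Depreciable base = $162,880 − $6,700 = $156,180.
Annual expense = $156,180 / 10 = $15,618.
End of year 1: book value $147,262.
End of year 2: book value $131,644.
Accumulated through year 2 = $162,880 − $131,644 = $31,236.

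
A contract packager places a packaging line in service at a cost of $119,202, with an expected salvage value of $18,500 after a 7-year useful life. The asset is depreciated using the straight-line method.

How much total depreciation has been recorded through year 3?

$43,158

Depreciable base = $119,202 − $18,500 = $100,702.
Annual expense = $100,702 / 7 = $14,386.
End of year 1: book value $104,816.
End of year 2: book value $90,430.
End of year 3: book value $76,044.
Accumulated through year 3 = $119,202 − $76,044 = $43,158.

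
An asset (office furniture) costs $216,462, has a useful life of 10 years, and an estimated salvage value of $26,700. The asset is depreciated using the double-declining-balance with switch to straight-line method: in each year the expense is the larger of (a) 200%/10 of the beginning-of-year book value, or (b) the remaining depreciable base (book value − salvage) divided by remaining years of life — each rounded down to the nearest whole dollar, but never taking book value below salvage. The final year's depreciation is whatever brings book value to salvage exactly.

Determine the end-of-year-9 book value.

$29,055

Depreciable base = $216,462 − $26,700 = $189,762.
Year 1: DB = ⌊$216,462 × 200%/10⌋ = $43,292; SL = ⌊$189,762/10⌋ = $18,976 → take DB $43,292. Book value $173,170.
Year 2: DB = ⌊$173,170 × 200%/10⌋ = $34,634; SL = ⌊$146,470/9⌋ = $16,274 → take DB $34,634. Book value $138,536.
Year 3: DB = ⌊$138,536 × 200%/10⌋ = $27,707; SL = ⌊$111,836/8⌋ = $13,979 → take DB $27,707. Book value $110,829.
Year 4: DB = ⌊$110,829 × 200%/10⌋ = $22,165; SL = ⌊$84,129/7⌋ = $12,018 → take DB $22,165. Book value $88,664.
Year 5: DB = ⌊$88,664 × 200%/10⌋ = $17,732; SL = ⌊$61,964/6⌋ = $10,327 → take DB $17,732. Book value $70,932.
Year 6: DB = ⌊$70,932 × 200%/10⌋ = $14,186; SL = ⌊$44,232/5⌋ = $8,846 → take DB $14,186. Book value $56,746.
Year 7: DB = ⌊$56,746 × 200%/10⌋ = $11,349; SL = ⌊$30,046/4⌋ = $7,511 → take DB $11,349. Book value $45,397.
Year 8: DB = ⌊$45,397 × 200%/10⌋ = $9,079; SL = ⌊$18,697/3⌋ = $6,232 → take DB $9,079. Book value $36,318.
Year 9: DB = ⌊$36,318 × 200%/10⌋ = $7,263; SL = ⌊$9,618/2⌋ = $4,809 → take DB $7,263. Book value $29,055.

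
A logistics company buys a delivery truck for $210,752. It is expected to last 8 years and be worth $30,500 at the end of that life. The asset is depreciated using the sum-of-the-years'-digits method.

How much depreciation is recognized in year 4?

Depreciable base = $210,752 − $30,500 = $180,252.
Sum of the years' digits = 8+7+6+5+4+3+2+1 = 36.
Year 1: $180,252 × 8/36 = $40,056. Book value $170,696.
Year 2: $180,252 × 7/36 = $35,049. Book value $135,647.
Year 3: $180,252 × 6/36 = $30,042. Book value $105,605.
Year 4: $180,252 × 5/36 = $25,035. Book value $80,570.

$25,035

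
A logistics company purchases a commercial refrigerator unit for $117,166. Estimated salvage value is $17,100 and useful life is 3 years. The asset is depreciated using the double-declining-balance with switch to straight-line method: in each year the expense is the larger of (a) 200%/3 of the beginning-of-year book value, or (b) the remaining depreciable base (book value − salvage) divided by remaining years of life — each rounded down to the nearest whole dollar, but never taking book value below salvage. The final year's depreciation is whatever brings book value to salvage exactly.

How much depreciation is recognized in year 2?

Depreciable base = $117,166 − $17,100 = $100,066.
Year 1: DB = ⌊$117,166 × 200%/3⌋ = $78,110; SL = ⌊$100,066/3⌋ = $33,355 → take DB $78,110. Book value $39,056.
Year 2: DB = ⌊$39,056 × 200%/3⌋ = $26,037; SL = ⌊$21,956/2⌋ = $10,978 → take DB $26,037, capped at $21,956. Book value $17,100.

$21,956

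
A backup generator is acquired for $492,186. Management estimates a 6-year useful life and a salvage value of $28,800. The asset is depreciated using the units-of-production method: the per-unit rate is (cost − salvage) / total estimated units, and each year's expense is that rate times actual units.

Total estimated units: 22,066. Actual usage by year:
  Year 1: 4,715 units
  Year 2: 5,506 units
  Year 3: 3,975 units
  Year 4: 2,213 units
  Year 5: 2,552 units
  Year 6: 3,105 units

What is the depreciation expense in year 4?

$46,473

Depreciable base = $492,186 − $28,800 = $463,386.
Rate = $463,386 / 22,066 units = $21 per unit.
Year 1: 4,715 × $21 = $99,015. Book value $393,171.
Year 2: 5,506 × $21 = $115,626. Book value $277,545.
Year 3: 3,975 × $21 = $83,475. Book value $194,070.
Year 4: 2,213 × $21 = $46,473. Book value $147,597.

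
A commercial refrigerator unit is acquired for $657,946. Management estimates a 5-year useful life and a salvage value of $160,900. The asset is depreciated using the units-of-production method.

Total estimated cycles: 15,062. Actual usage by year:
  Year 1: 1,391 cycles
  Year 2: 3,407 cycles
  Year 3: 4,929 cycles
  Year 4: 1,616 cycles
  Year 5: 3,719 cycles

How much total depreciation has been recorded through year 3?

Depreciable base = $657,946 − $160,900 = $497,046.
Rate = $497,046 / 15,062 cycles = $33 per cycle.
Year 1: 1,391 × $33 = $45,903. Book value $612,043.
Year 2: 3,407 × $33 = $112,431. Book value $499,612.
Year 3: 4,929 × $33 = $162,657. Book value $336,955.
Accumulated through year 3 = $657,946 − $336,955 = $320,991.

$320,991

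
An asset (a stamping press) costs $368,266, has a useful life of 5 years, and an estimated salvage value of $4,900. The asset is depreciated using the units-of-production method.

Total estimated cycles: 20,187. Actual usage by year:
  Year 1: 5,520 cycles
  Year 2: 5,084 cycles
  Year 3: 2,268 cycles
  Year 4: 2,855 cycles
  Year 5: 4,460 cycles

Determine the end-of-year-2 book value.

$177,394

Depreciable base = $368,266 − $4,900 = $363,366.
Rate = $363,366 / 20,187 cycles = $18 per cycle.
Year 1: 5,520 × $18 = $99,360. Book value $268,906.
Year 2: 5,084 × $18 = $91,512. Book value $177,394.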